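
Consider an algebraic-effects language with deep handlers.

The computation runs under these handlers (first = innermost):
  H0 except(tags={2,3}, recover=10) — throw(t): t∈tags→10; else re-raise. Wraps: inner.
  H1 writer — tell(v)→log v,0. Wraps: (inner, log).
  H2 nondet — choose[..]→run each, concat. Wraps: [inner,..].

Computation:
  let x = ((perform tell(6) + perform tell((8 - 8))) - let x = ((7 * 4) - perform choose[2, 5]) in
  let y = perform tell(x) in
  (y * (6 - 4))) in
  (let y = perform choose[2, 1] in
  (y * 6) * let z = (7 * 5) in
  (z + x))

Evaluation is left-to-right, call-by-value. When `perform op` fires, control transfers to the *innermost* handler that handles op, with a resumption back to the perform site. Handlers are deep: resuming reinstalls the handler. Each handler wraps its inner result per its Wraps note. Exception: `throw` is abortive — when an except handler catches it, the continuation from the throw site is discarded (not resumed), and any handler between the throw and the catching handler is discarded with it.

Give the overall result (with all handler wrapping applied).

Working:
tell(6) @ H1 ⇒ log+=6
tell(0) @ H1 ⇒ log+=0
choose[2, 5] @ H2
  branch[0] choose=2:
    tell(26) @ H1 ⇒ log+=26
    choose[2, 1] @ H2
      branch[0] choose=2:
        H0 returns 420
        H1 returns (420, (6, 0, 26))
        H2 returns [(420, (6, 0, 26))]
      branch[1] choose=1:
        H0 returns 210
        H1 returns (210, (6, 0, 26))
        H2 returns [(210, (6, 0, 26))]
  branch[1] choose=5:
    tell(23) @ H1 ⇒ log+=23
    choose[2, 1] @ H2
      branch[0] choose=2:
        H0 returns 420
        H1 returns (420, (6, 0, 23))
        H2 returns [(420, (6, 0, 23))]
      branch[1] choose=1:
        H0 returns 210
        H1 returns (210, (6, 0, 23))
        H2 returns [(210, (6, 0, 23))]
= [(420, (6, 0, 26)), (210, (6, 0, 26)), (420, (6, 0, 23)), (210, (6, 0, 23))]

Answer: [(420, (6, 0, 26)), (210, (6, 0, 26)), (420, (6, 0, 23)), (210, (6, 0, 23))]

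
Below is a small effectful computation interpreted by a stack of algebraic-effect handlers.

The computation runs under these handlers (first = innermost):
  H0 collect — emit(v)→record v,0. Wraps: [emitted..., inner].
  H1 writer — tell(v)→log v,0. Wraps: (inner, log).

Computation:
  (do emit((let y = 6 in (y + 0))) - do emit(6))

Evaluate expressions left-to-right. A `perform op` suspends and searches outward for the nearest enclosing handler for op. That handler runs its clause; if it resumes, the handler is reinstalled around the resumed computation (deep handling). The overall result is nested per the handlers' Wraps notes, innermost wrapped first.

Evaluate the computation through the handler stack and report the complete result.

Step-by-step:
emit(6) @ H0 ⇒ out+=6
emit(6) @ H0 ⇒ out+=6
H0 returns [6, 6, 0]
H1 returns ([6, 6, 0], ())
= ([6, 6, 0], ())

Answer: ([6, 6, 0], ())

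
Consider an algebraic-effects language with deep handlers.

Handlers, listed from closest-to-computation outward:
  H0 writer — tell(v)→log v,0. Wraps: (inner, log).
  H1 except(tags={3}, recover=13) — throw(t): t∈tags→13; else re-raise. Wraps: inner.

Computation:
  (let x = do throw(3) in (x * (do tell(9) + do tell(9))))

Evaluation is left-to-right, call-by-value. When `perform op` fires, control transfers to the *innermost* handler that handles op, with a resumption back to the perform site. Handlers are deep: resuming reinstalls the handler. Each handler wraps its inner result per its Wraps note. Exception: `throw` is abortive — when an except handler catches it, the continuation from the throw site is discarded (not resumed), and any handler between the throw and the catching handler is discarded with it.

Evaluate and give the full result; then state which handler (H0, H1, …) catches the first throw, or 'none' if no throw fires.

Working:
throw(3) @ H1 caught ⇒ 13
= 13

Answer: 13 ; first throw caught by: H1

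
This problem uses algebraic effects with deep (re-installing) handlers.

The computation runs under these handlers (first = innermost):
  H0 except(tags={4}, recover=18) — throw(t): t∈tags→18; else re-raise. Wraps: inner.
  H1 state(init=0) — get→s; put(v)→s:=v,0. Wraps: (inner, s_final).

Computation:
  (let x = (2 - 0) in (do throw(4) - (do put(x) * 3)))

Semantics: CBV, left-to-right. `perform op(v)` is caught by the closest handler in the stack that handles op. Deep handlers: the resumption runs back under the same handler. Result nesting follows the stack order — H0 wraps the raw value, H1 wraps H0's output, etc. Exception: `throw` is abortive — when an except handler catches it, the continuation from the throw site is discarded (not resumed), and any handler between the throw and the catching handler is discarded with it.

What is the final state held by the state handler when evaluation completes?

Answer: 0

Evaluation trace:
throw(4) @ H0 caught ⇒ 18
H1 returns (18, 0)
= (18, 0)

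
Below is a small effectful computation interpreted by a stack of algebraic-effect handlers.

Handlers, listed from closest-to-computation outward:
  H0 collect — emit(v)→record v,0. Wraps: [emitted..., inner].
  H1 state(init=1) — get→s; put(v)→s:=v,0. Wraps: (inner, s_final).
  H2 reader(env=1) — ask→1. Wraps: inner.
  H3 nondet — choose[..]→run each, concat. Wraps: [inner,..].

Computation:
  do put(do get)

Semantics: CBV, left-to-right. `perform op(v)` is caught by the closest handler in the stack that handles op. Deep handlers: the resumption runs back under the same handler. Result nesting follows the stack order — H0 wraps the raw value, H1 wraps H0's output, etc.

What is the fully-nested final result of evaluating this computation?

Answer: [([0], 1)]

Evaluation trace:
get @ H1 ⇒ 1
put(1) @ H1 ⇒ s:=1
H0 returns [0]
H1 returns ([0], 1)
H2 returns ([0], 1)
H3 returns [([0], 1)]
= [([0], 1)]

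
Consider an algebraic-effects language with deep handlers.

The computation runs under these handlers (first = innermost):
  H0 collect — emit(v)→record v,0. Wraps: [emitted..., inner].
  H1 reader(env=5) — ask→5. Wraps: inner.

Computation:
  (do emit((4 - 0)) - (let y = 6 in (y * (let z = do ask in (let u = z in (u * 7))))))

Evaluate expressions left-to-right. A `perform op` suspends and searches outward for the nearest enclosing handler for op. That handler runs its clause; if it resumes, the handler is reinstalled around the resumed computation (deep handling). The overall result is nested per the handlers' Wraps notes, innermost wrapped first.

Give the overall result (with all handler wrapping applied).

Evaluation trace:
emit(4) @ H0 ⇒ out+=4
ask @ H1 ⇒ 5
H0 returns [4, -210]
H1 returns [4, -210]
= [4, -210]

Answer: [4, -210]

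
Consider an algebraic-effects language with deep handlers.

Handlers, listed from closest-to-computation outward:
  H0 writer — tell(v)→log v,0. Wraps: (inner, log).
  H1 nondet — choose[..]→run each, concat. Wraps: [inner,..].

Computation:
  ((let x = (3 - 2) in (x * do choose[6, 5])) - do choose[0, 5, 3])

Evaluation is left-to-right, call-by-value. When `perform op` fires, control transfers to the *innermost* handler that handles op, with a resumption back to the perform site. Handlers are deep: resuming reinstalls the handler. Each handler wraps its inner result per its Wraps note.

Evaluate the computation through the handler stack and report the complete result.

Answer: [(6, ()), (1, ()), (3, ()), (5, ()), (0, ()), (2, ())]

Evaluation trace:
choose[6, 5] @ H1
  branch[0] choose=6:
    choose[0, 5, 3] @ H1
      branch[0] choose=0:
        H0 returns (6, ())
        H1 returns [(6, ())]
      branch[1] choose=5:
        H0 returns (1, ())
        H1 returns [(1, ())]
      branch[2] choose=3:
        H0 returns (3, ())
        H1 returns [(3, ())]
  branch[1] choose=5:
    choose[0, 5, 3] @ H1
      branch[0] choose=0:
        H0 returns (5, ())
        H1 returns [(5, ())]
      branch[1] choose=5:
        H0 returns (0, ())
        H1 returns [(0, ())]
      branch[2] choose=3:
        H0 returns (2, ())
        H1 returns [(2, ())]
= [(6, ()), (1, ()), (3, ()), (5, ()), (0, ()), (2, ())]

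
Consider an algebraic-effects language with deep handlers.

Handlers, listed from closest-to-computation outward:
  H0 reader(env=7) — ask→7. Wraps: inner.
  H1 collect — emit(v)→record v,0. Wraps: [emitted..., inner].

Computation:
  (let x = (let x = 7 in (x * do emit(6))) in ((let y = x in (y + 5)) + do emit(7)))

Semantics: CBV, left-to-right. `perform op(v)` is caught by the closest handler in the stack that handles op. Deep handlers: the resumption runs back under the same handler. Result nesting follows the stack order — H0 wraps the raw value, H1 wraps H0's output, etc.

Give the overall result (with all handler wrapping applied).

Answer: [6, 7, 5]

Evaluation trace:
emit(6) @ H1 ⇒ out+=6
emit(7) @ H1 ⇒ out+=7
H0 returns 5
H1 returns [6, 7, 5]
= [6, 7, 5]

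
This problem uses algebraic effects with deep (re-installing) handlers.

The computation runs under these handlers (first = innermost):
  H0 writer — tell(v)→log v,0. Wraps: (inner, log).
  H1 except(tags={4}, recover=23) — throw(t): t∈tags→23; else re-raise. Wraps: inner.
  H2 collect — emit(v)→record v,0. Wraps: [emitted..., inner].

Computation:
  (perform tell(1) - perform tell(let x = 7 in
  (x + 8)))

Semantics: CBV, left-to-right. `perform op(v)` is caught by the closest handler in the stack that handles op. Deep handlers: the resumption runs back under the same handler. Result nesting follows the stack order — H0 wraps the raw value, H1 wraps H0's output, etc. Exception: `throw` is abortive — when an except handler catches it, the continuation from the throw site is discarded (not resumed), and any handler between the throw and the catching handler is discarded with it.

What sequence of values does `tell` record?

Working:
tell(1) @ H0 ⇒ log+=1
tell(15) @ H0 ⇒ log+=15
H0 returns (0, (1, 15))
H1 returns (0, (1, 15))
H2 returns [(0, (1, 15))]
= [(0, (1, 15))]

Answer: (1, 15)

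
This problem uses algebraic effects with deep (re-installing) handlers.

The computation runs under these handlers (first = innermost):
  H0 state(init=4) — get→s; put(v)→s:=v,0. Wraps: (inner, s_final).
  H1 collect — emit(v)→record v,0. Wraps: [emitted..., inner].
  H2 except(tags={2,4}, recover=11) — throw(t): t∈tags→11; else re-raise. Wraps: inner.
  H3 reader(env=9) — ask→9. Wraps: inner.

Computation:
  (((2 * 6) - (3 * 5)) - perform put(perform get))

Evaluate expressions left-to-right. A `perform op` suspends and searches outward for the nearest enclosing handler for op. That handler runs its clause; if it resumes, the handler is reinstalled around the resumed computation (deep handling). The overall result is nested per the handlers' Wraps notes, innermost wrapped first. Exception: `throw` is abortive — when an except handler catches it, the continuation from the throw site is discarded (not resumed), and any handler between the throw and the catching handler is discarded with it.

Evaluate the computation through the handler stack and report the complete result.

Answer: [(-3, 4)]

Working:
get @ H0 ⇒ 4
put(4) @ H0 ⇒ s:=4
H0 returns (-3, 4)
H1 returns [(-3, 4)]
H2 returns [(-3, 4)]
H3 returns [(-3, 4)]
= [(-3, 4)]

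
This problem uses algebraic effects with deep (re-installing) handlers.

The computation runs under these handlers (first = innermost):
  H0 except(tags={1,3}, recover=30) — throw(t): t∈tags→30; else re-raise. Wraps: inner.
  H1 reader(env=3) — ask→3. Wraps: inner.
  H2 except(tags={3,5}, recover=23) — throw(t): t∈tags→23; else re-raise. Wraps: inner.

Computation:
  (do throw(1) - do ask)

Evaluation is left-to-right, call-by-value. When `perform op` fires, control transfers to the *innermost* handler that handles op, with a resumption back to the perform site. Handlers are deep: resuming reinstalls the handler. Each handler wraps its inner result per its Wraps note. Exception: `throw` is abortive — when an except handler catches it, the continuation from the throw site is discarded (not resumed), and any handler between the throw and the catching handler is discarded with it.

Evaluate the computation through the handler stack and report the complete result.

Evaluation trace:
throw(1) @ H0 caught ⇒ 30
H1 returns 30
H2 returns 30
= 30

Answer: 30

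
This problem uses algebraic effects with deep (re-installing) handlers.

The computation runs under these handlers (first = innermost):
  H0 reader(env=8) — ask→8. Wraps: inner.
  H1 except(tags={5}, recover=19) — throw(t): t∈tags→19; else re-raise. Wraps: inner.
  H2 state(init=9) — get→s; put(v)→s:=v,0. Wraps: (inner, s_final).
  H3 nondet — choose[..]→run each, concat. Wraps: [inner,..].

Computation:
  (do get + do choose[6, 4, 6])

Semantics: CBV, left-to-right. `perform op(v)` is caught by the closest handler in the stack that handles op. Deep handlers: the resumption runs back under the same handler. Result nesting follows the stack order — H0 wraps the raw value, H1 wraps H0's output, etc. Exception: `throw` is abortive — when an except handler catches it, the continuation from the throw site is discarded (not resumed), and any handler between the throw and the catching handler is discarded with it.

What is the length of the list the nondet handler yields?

Answer: 3

Working:
get @ H2 ⇒ 9
choose[6, 4, 6] @ H3
  branch[0] choose=6:
    H0 returns 15
    H1 returns 15
    H2 returns (15, 9)
    H3 returns [(15, 9)]
  branch[1] choose=4:
    H0 returns 13
    H1 returns 13
    H2 returns (13, 9)
    H3 returns [(13, 9)]
  branch[2] choose=6:
    H0 returns 15
    H1 returns 15
    H2 returns (15, 9)
    H3 returns [(15, 9)]
= [(15, 9), (13, 9), (15, 9)]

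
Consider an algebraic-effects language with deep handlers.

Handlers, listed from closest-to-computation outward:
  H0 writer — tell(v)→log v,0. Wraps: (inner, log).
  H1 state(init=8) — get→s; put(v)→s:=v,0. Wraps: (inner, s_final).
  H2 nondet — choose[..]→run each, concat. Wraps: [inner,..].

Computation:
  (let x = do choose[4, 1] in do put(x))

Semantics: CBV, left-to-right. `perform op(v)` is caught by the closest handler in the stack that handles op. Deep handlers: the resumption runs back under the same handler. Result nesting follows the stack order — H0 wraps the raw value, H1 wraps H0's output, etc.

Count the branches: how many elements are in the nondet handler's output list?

Answer: 2

Evaluation trace:
choose[4, 1] @ H2
  branch[0] choose=4:
    put(4) @ H1 ⇒ s:=4
    H0 returns (0, ())
    H1 returns ((0, ()), 4)
    H2 returns [((0, ()), 4)]
  branch[1] choose=1:
    put(1) @ H1 ⇒ s:=1
    H0 returns (0, ())
    H1 returns ((0, ()), 1)
    H2 returns [((0, ()), 1)]
= [((0, ()), 4), ((0, ()), 1)]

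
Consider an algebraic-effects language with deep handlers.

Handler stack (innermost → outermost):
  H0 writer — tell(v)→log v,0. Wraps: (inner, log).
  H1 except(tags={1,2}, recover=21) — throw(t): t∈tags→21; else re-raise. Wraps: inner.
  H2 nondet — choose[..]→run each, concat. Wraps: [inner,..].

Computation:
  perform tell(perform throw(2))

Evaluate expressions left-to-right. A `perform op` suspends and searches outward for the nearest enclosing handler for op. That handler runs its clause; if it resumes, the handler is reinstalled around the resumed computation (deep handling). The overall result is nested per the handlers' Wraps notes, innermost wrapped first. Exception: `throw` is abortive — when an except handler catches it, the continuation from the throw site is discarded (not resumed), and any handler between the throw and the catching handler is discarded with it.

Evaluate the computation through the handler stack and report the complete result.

Answer: [21]

Evaluation trace:
throw(2) @ H1 caught ⇒ 21
H2 returns [21]
= [21]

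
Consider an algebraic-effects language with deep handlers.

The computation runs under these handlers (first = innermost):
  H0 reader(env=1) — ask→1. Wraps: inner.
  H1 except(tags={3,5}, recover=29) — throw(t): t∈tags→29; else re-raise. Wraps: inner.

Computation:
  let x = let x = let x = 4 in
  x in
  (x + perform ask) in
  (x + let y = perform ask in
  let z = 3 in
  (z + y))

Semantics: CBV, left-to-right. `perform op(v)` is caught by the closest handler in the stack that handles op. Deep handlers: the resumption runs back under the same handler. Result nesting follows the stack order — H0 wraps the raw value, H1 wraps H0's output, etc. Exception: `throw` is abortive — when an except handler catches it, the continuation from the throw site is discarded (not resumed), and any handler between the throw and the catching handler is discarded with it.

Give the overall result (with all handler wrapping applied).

Working:
ask @ H0 ⇒ 1
ask @ H0 ⇒ 1
H0 returns 9
H1 returns 9
= 9

Answer: 9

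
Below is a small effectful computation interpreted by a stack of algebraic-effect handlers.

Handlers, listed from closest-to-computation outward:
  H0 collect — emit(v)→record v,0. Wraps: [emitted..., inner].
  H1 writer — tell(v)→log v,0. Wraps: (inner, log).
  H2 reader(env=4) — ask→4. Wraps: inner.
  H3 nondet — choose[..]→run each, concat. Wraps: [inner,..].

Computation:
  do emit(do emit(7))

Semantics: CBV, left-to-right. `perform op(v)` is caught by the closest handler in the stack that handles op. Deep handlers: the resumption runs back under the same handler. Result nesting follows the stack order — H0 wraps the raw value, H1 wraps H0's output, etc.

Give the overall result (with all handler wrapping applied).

Answer: [([7, 0, 0], ())]

Step-by-step:
emit(7) @ H0 ⇒ out+=7
emit(0) @ H0 ⇒ out+=0
H0 returns [7, 0, 0]
H1 returns ([7, 0, 0], ())
H2 returns ([7, 0, 0], ())
H3 returns [([7, 0, 0], ())]
= [([7, 0, 0], ())]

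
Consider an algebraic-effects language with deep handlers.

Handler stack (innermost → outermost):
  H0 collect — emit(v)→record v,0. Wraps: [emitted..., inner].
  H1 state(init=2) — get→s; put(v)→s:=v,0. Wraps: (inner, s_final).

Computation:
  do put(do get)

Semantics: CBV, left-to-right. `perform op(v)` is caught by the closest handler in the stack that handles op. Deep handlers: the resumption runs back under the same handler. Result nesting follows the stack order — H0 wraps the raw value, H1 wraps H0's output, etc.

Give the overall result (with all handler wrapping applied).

Answer: ([0], 2)

Step-by-step:
get @ H1 ⇒ 2
put(2) @ H1 ⇒ s:=2
H0 returns [0]
H1 returns ([0], 2)
= ([0], 2)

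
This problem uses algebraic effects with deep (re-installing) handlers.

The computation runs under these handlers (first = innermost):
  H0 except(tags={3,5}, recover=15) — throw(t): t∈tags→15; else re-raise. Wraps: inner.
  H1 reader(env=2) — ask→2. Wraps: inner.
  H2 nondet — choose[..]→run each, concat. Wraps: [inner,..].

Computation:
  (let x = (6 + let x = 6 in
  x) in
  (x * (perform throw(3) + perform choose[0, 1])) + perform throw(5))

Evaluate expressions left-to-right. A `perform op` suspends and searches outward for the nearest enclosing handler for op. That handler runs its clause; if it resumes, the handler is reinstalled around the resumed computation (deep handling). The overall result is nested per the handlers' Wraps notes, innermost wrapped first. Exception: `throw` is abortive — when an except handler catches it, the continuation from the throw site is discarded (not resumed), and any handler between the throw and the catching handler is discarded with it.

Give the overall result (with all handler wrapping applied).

Answer: [15]

Working:
throw(3) @ H0 caught ⇒ 15
H1 returns 15
H2 returns [15]
= [15]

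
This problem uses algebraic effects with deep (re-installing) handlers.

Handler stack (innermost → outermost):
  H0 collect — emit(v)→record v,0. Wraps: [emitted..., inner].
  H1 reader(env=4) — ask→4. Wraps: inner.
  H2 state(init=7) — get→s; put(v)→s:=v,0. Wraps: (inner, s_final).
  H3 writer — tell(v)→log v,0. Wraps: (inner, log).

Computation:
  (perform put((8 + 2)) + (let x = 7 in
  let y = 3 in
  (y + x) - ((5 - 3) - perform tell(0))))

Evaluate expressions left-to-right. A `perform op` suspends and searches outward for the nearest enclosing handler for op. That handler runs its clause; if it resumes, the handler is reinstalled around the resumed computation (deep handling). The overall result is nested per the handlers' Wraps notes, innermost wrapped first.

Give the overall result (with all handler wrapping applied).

Evaluation trace:
put(10) @ H2 ⇒ s:=10
tell(0) @ H3 ⇒ log+=0
H0 returns [8]
H1 returns [8]
H2 returns ([8], 10)
H3 returns (([8], 10), (0))
= (([8], 10), (0))

Answer: (([8], 10), (0))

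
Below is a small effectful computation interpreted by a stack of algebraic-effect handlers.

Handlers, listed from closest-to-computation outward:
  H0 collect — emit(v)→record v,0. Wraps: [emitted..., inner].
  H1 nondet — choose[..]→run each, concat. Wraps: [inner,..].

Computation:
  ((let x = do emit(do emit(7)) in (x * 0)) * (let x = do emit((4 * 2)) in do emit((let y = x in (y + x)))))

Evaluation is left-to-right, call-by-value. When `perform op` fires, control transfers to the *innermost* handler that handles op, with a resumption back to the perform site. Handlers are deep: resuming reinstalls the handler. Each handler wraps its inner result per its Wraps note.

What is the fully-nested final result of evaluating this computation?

Answer: [[7, 0, 8, 0, 0]]

Working:
emit(7) @ H0 ⇒ out+=7
emit(0) @ H0 ⇒ out+=0
emit(8) @ H0 ⇒ out+=8
emit(0) @ H0 ⇒ out+=0
H0 returns [7, 0, 8, 0, 0]
H1 returns [[7, 0, 8, 0, 0]]
= [[7, 0, 8, 0, 0]]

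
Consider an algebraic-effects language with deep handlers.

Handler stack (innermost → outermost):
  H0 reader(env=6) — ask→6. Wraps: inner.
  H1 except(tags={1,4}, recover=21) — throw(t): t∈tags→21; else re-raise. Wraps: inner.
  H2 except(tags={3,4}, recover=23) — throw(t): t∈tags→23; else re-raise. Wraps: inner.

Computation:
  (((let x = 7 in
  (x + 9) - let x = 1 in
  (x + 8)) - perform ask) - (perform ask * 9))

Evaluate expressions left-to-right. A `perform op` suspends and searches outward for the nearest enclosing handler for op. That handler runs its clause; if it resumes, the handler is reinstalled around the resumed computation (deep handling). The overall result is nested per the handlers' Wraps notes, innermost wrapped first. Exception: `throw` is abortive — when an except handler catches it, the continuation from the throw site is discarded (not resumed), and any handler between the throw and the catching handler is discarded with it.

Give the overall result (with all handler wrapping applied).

Answer: -53

Evaluation trace:
ask @ H0 ⇒ 6
ask @ H0 ⇒ 6
H0 returns -53
H1 returns -53
H2 returns -53
= -53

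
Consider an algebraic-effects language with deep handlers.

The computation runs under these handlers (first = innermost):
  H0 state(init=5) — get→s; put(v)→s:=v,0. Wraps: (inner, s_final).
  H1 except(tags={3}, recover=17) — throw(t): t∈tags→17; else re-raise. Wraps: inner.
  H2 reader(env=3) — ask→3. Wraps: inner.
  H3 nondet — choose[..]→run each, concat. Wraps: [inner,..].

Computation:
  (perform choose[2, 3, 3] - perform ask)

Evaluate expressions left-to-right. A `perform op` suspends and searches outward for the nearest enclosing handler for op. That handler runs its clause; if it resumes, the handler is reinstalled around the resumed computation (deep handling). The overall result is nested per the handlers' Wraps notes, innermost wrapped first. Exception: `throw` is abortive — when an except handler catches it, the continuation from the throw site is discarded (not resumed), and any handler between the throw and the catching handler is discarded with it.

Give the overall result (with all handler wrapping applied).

Evaluation trace:
choose[2, 3, 3] @ H3
  branch[0] choose=2:
    ask @ H2 ⇒ 3
    H0 returns (-1, 5)
    H1 returns (-1, 5)
    H2 returns (-1, 5)
    H3 returns [(-1, 5)]
  branch[1] choose=3:
    ask @ H2 ⇒ 3
    H0 returns (0, 5)
    H1 returns (0, 5)
    H2 returns (0, 5)
    H3 returns [(0, 5)]
  branch[2] choose=3:
    ask @ H2 ⇒ 3
    H0 returns (0, 5)
    H1 returns (0, 5)
    H2 returns (0, 5)
    H3 returns [(0, 5)]
= [(-1, 5), (0, 5), (0, 5)]

Answer: [(-1, 5), (0, 5), (0, 5)]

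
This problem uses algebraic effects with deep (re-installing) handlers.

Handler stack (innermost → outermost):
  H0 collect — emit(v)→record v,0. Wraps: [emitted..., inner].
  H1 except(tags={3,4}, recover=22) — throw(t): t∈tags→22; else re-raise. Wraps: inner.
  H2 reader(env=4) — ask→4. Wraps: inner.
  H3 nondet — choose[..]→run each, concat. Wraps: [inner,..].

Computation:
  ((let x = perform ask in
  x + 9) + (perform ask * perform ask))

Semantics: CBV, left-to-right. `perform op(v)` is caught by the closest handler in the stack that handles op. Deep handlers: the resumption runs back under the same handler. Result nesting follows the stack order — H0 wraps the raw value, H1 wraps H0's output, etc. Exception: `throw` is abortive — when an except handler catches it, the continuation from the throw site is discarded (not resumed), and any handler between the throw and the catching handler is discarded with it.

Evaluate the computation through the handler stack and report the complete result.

Step-by-step:
ask @ H2 ⇒ 4
ask @ H2 ⇒ 4
ask @ H2 ⇒ 4
H0 returns [29]
H1 returns [29]
H2 returns [29]
H3 returns [[29]]
= [[29]]

Answer: [[29]]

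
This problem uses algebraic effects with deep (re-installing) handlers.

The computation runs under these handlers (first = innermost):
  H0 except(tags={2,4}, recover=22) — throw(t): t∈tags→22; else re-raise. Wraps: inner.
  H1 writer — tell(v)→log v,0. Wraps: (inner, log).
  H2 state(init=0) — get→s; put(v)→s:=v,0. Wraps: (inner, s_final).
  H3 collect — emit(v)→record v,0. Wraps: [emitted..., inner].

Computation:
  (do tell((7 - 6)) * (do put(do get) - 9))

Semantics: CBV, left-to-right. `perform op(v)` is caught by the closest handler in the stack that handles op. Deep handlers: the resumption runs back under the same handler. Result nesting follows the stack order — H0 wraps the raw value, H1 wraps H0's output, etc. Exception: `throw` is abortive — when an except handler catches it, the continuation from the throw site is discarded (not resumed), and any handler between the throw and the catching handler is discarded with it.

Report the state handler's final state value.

Step-by-step:
tell(1) @ H1 ⇒ log+=1
get @ H2 ⇒ 0
put(0) @ H2 ⇒ s:=0
H0 returns 0
H1 returns (0, (1))
H2 returns ((0, (1)), 0)
H3 returns [((0, (1)), 0)]
= [((0, (1)), 0)]

Answer: 0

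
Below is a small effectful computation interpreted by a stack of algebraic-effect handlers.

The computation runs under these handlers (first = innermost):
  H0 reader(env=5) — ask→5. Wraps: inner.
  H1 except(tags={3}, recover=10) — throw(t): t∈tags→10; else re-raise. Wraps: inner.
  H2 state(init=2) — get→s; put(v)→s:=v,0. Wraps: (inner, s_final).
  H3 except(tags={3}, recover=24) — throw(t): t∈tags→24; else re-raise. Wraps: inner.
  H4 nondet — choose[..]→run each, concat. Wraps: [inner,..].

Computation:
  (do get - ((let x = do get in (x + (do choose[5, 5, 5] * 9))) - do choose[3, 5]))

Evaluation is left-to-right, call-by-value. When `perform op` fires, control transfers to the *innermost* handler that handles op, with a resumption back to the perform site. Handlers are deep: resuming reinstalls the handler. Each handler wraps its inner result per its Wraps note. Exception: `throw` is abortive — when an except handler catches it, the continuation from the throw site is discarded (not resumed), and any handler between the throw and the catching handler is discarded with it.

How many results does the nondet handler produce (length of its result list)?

Step-by-step:
get @ H2 ⇒ 2
get @ H2 ⇒ 2
choose[5, 5, 5] @ H4
  branch[0] choose=5:
    choose[3, 5] @ H4
      branch[0] choose=3:
        H0 returns -42
        H1 returns -42
        H2 returns (-42, 2)
        H3 returns (-42, 2)
        H4 returns [(-42, 2)]
      branch[1] choose=5:
        H0 returns -40
        H1 returns -40
        H2 returns (-40, 2)
        H3 returns (-40, 2)
        H4 returns [(-40, 2)]
  branch[1] choose=5:
    choose[3, 5] @ H4
      branch[0] choose=3:
        H0 returns -42
        H1 returns -42
        H2 returns (-42, 2)
        H3 returns (-42, 2)
        H4 returns [(-42, 2)]
      branch[1] choose=5:
        H0 returns -40
        H1 returns -40
        H2 returns (-40, 2)
        H3 returns (-40, 2)
        H4 returns [(-40, 2)]
  branch[2] choose=5:
    choose[3, 5] @ H4
      branch[0] choose=3:
        H0 returns -42
        H1 returns -42
        H2 returns (-42, 2)
        H3 returns (-42, 2)
        H4 returns [(-42, 2)]
      branch[1] choose=5:
        H0 returns -40
        H1 returns -40
        H2 returns (-40, 2)
        H3 returns (-40, 2)
        H4 returns [(-40, 2)]
= [(-42, 2), (-40, 2), (-42, 2), (-40, 2), (-42, 2), (-40, 2)]

Answer: 6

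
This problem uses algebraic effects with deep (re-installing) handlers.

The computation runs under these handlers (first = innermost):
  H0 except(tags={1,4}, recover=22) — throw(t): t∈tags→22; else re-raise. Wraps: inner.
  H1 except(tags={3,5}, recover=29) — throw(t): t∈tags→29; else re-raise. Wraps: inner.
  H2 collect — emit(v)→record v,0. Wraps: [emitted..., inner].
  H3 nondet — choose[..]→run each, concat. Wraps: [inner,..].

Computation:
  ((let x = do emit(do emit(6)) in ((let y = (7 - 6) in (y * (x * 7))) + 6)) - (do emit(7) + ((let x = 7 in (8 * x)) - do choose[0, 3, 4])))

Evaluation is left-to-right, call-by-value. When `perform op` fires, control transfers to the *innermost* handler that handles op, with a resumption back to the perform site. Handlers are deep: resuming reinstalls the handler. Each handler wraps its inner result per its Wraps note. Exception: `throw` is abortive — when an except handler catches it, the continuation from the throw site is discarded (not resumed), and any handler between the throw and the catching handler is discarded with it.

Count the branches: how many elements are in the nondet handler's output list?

Working:
emit(6) @ H2 ⇒ out+=6
emit(0) @ H2 ⇒ out+=0
emit(7) @ H2 ⇒ out+=7
choose[0, 3, 4] @ H3
  branch[0] choose=0:
    H0 returns -50
    H1 returns -50
    H2 returns [6, 0, 7, -50]
    H3 returns [[6, 0, 7, -50]]
  branch[1] choose=3:
    H0 returns -47
    H1 returns -47
    H2 returns [6, 0, 7, -47]
    H3 returns [[6, 0, 7, -47]]
  branch[2] choose=4:
    H0 returns -46
    H1 returns -46
    H2 returns [6, 0, 7, -46]
    H3 returns [[6, 0, 7, -46]]
= [[6, 0, 7, -50], [6, 0, 7, -47], [6, 0, 7, -46]]

Answer: 3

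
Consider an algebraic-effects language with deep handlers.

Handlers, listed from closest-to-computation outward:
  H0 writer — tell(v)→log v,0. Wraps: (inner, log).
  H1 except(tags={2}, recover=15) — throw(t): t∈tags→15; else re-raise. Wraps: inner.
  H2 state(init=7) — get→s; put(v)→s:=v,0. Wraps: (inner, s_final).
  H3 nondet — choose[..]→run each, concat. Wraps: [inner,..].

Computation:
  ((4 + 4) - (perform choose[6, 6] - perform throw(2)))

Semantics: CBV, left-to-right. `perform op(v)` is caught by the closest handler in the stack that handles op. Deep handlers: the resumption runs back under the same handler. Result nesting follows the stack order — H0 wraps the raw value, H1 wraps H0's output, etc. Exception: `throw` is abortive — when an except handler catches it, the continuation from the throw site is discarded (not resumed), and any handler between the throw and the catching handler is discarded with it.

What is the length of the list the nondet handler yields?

Working:
choose[6, 6] @ H3
  branch[0] choose=6:
    throw(2) @ H1 caught ⇒ 15
    H2 returns (15, 7)
    H3 returns [(15, 7)]
  branch[1] choose=6:
    throw(2) @ H1 caught ⇒ 15
    H2 returns (15, 7)
    H3 returns [(15, 7)]
= [(15, 7), (15, 7)]

Answer: 2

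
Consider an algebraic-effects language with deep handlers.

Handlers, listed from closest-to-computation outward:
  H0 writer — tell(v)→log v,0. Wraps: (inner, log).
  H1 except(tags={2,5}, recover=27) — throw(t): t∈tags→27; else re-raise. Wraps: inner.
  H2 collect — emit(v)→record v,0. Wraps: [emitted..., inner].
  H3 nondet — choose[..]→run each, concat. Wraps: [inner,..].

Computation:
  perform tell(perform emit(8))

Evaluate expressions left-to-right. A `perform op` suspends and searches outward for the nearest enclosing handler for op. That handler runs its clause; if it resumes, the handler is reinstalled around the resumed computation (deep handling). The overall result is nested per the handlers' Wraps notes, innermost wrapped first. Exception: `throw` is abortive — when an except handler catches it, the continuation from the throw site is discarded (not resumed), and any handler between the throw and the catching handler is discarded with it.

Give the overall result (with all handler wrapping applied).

Answer: [[8, (0, (0))]]

Evaluation trace:
emit(8) @ H2 ⇒ out+=8
tell(0) @ H0 ⇒ log+=0
H0 returns (0, (0))
H1 returns (0, (0))
H2 returns [8, (0, (0))]
H3 returns [[8, (0, (0))]]
= [[8, (0, (0))]]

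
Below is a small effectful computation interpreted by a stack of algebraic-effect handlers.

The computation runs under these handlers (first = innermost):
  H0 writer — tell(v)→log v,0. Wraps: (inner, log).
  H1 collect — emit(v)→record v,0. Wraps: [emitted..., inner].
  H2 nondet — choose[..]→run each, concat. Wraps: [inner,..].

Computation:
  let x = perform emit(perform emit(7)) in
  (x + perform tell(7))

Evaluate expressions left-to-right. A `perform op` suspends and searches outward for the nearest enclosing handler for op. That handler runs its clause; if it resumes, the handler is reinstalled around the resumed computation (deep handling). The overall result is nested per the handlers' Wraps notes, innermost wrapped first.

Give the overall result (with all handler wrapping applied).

Answer: [[7, 0, (0, (7))]]

Step-by-step:
emit(7) @ H1 ⇒ out+=7
emit(0) @ H1 ⇒ out+=0
tell(7) @ H0 ⇒ log+=7
H0 returns (0, (7))
H1 returns [7, 0, (0, (7))]
H2 returns [[7, 0, (0, (7))]]
= [[7, 0, (0, (7))]]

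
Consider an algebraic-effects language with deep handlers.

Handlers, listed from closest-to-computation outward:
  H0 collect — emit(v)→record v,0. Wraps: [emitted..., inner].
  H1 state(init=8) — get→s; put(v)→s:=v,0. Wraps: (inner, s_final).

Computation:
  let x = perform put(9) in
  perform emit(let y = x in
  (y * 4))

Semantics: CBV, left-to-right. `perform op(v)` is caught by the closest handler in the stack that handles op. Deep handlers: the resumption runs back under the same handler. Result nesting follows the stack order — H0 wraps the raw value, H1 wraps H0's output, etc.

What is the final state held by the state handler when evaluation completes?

Step-by-step:
put(9) @ H1 ⇒ s:=9
emit(0) @ H0 ⇒ out+=0
H0 returns [0, 0]
H1 returns ([0, 0], 9)
= ([0, 0], 9)

Answer: 9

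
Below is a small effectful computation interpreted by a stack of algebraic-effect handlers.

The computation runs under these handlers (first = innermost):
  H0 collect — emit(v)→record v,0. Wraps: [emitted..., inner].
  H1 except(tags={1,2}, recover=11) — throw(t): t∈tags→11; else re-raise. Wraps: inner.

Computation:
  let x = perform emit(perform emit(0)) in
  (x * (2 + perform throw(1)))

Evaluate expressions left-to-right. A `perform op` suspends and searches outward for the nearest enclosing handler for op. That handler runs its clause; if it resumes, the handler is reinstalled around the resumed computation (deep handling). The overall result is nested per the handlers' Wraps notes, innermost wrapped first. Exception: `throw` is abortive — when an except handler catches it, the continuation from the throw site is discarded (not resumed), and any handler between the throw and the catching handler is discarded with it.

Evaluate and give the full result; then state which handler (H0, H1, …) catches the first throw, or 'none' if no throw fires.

Answer: 11 ; first throw caught by: H1

Evaluation trace:
emit(0) @ H0 ⇒ out+=0
emit(0) @ H0 ⇒ out+=0
throw(1) @ H1 caught ⇒ 11
= 11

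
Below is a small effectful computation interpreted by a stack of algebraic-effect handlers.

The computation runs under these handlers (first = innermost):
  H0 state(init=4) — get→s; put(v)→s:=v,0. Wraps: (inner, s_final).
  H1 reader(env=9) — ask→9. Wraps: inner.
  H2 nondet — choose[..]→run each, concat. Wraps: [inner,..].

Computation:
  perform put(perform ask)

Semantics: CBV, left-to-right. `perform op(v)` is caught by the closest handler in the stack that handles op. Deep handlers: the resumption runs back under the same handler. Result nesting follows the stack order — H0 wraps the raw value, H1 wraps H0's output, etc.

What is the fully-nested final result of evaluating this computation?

Working:
ask @ H1 ⇒ 9
put(9) @ H0 ⇒ s:=9
H0 returns (0, 9)
H1 returns (0, 9)
H2 returns [(0, 9)]
= [(0, 9)]

Answer: [(0, 9)]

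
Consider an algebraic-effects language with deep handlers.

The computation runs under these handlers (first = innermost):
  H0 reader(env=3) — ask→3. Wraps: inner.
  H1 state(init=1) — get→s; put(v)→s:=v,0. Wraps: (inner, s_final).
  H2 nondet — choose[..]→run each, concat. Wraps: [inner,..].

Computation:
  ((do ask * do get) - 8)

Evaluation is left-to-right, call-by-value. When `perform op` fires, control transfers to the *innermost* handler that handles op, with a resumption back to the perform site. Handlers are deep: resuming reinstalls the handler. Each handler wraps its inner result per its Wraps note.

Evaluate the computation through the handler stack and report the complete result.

Answer: [(-5, 1)]

Evaluation trace:
ask @ H0 ⇒ 3
get @ H1 ⇒ 1
H0 returns -5
H1 returns (-5, 1)
H2 returns [(-5, 1)]
= [(-5, 1)]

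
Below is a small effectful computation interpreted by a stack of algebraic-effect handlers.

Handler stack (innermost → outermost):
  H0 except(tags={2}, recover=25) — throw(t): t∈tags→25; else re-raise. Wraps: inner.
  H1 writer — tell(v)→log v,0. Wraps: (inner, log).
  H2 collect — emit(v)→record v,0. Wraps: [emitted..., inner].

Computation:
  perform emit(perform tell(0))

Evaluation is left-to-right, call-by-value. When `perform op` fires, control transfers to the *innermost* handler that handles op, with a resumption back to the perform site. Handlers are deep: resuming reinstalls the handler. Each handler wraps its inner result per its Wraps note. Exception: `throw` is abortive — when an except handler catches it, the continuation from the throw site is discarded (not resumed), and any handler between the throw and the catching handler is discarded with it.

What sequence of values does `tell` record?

Evaluation trace:
tell(0) @ H1 ⇒ log+=0
emit(0) @ H2 ⇒ out+=0
H0 returns 0
H1 returns (0, (0))
H2 returns [0, (0, (0))]
= [0, (0, (0))]

Answer: (0)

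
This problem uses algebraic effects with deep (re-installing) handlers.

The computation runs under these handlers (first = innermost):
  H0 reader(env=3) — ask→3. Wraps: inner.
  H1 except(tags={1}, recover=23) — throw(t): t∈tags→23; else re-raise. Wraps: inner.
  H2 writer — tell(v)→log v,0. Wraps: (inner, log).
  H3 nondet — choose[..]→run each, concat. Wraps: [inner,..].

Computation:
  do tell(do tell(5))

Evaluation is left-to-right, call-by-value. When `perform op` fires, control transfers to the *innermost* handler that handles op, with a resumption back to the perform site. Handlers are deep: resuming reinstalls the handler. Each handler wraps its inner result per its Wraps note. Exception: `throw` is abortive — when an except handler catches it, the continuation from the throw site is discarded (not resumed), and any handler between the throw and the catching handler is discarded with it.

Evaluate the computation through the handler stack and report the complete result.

Answer: [(0, (5, 0))]

Step-by-step:
tell(5) @ H2 ⇒ log+=5
tell(0) @ H2 ⇒ log+=0
H0 returns 0
H1 returns 0
H2 returns (0, (5, 0))
H3 returns [(0, (5, 0))]
= [(0, (5, 0))]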